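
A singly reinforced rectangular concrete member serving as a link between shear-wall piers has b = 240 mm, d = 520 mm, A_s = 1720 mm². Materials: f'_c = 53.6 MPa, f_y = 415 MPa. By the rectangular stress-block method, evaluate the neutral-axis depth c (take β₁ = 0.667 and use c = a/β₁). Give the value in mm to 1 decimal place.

c ≈ 97.9 mm

T = A_s f_y = 1720 × 415 = 713800 N = 713.8 kN.
Setting C = 0.85 f'_c a b equal to T: a = 713800/(0.85 × 53.6 × 240) = 65.280 mm.
With β₁ = 0.667, c = a/β₁ = 65.280/0.667 = 97.9 mm.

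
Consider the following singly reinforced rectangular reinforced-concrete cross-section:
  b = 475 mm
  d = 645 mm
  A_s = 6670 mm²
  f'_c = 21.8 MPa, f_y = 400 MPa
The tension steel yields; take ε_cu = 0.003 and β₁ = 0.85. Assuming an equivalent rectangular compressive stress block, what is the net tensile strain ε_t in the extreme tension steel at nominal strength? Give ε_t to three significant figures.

a = A_s f_y/(0.85 f'_c b) = 303.12 mm.
β₁ = 0.85, so c = a/β₁ = 303.12/0.85 = 356.61 mm.
From the linear strain diagram with ε_cu = 0.003: ε_t = 0.003 (d − c)/c = 0.003 × (645 − 356.61)/356.61 = 0.00243.
ε_t < 0.004 — the section is over-reinforced for flexure under ACI limits.

ε_t ≈ 0.00243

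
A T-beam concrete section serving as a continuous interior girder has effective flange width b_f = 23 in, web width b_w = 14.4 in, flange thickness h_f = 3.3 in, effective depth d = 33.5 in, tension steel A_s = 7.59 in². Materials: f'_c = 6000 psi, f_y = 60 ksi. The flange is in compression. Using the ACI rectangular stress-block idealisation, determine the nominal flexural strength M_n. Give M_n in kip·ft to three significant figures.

M_n ≈ 1200 kip·ft

Tension: T = A_s f_y = 7.59 × 60 = 455.4 kips.
Try a within the flange: a = T/(0.85 f'_c b_f) = 455.4/(0.85 × 6 × 23) = 3.882 in.
a = 3.882 > h_f = 3.3 in: the block extends into the web. Split into flange-overhang and web parts.
C_f = 0.85 f'_c (b_f − b_w) h_f = 0.85 × 6 × (23 − 14.4) × 3.3 = 144.7 kips.
Remaining web compression depth: a_w = (T − C_f)/(0.85 f'_c b_w) = (455.4 − 144.7)/(0.85 × 6 × 14.4) = 4.231 in.
M_n = C_f(d − h_f/2) + (T − C_f)(d − a_w/2) = 144.7 × (33.5 − 1.65) + 310.7 × (33.5 − 2.1155) = 4608.7 + 9751.2 = 14359.9 kip·in.
M_n = 14359.9/12 = 1196.66 kip·ft.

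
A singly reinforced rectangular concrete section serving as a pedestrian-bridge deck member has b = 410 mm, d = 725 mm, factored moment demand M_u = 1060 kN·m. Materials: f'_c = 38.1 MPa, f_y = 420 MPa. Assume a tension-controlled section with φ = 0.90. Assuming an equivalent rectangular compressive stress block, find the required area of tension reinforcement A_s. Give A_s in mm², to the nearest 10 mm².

A_s ≈ 4260 mm²

M_n = M_u/φ = 1060/0.90 = 1177.78 kN·m.
With M_n = 0.85 f'_c a b (d − a/2), solve the quadratic for a:
a = d − √(d² − 2M_n/(0.85 f'_c b)) = 725 − √(725² − 2 × 1177.78×10⁶/(0.85 × 38.1 × 410)) = 134.90 mm.
A_s = 0.85 f'_c a b / f_y = 0.85 × 38.1 × 134.90 × 410 / 420 = 4264.7 mm².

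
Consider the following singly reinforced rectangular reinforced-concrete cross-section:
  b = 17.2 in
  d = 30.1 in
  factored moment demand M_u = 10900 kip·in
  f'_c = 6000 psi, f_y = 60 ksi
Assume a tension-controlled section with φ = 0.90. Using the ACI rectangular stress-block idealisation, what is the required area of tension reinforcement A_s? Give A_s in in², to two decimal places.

A_s ≈ 7.31 in²

M_n = M_u/φ = 10900/0.90 = 12111.1 kip·in.
From M_n = 0.85 f'_c a b (d − a/2):
a = d − √(d² − 2M_n/(0.85 f'_c b)) = 30.1 − √(30.1² − 2 × 12111.1/(0.85 × 6 × 17.2)) = 5.003 in.
A_s = 0.85 f'_c a b / f_y = 0.85 × 6 × 5.003 × 17.2 / 60 = 7.314 in².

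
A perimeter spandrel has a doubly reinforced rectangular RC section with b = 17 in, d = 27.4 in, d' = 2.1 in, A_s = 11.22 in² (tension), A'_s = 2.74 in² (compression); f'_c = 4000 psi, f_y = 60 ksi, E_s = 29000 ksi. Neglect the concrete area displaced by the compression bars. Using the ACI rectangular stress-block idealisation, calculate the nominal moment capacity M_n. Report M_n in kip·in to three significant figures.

Assume both steels yield.
a = (A_s − A'_s) f_y/(0.85 f'_c b) = (11.22 − 2.74) × 60/(0.85 × 4 × 17) = 8.803 in.
c = a/β₁ = 8.803/0.85 = 10.356 in; ε'_s = 0.003(c − d')/c = 0.0024 ≥ ε_y = 0.0021, so the compression steel yields.
M_n = (A_s − A'_s) f_y (d − a/2) + A'_s f_y (d − d') = 508.8 × (27.4 − 4.4015) + 164.4 × (27.4 − 2.1) = 11701.6 + 4159.3 = 15860.9 kip·in.

M_n ≈ 15900 kip·in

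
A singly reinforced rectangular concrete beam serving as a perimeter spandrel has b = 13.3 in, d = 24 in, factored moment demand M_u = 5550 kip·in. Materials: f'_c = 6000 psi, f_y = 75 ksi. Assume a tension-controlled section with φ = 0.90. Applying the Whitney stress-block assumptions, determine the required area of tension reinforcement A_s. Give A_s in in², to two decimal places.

M_n = M_u/φ = 5550/0.90 = 6166.67 kip·in.
From M_n = 0.85 f'_c a b (d − a/2):
a = d − √(d² − 2M_n/(0.85 f'_c b)) = 24 − √(24² − 2 × 6166.67/(0.85 × 6 × 13.3)) = 4.146 in.
A_s = 0.85 f'_c a b / f_y = 0.85 × 6 × 4.146 × 13.3 / 75 = 3.750 in².

A_s ≈ 3.75 in²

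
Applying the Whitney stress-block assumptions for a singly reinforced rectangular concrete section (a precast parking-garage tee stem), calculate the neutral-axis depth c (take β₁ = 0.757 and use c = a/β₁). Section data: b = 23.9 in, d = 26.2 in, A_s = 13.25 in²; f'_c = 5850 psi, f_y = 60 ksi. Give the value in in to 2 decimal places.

c ≈ 8.84 in

T = A_s f_y = 13.25 × 60 = 795 kips.
a = T/(0.85 f'_c b) = 795/(0.85 × 5.85 × 23.9) = 6.6895 in.
With β₁ = 0.757, c = a/β₁ = 6.6895/0.757 = 8.84 in.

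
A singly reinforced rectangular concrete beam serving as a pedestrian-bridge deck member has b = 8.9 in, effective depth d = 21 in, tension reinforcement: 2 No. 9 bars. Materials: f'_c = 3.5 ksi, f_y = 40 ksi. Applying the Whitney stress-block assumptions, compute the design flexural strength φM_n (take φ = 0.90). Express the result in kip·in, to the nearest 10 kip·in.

A_s = 2 × 1 = 2 in².
T = A_s f_y = 2 × 40 = 80 kips.
a = T/(0.85 f'_c b) = 80/(0.85 × 3.5 × 8.9) = 3.021 in.
M_n = T(d − a/2) = 80 × (21 − 1.5105) = 1559.2 kip·in.
φM_n = 0.90 × 1559.2 = 1403.3 kip·in.

φM_n ≈ 1400 kip·in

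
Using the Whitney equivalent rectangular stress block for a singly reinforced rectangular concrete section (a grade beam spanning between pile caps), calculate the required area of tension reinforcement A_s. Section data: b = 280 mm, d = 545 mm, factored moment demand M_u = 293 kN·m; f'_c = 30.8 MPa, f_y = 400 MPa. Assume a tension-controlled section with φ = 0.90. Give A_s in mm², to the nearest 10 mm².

A_s ≈ 1630 mm²

M_n = M_u/φ = 293/0.90 = 325.556 kN·m.
With M_n = 0.85 f'_c a b (d − a/2), solve the quadratic for a:
a = d − √(d² − 2M_n/(0.85 f'_c b)) = 545 − √(545² − 2 × 325.556×10⁶/(0.85 × 30.8 × 280)) = 88.71 mm.
A_s = 0.85 f'_c a b / f_y = 0.85 × 30.8 × 88.71 × 280 / 400 = 1625.7 mm².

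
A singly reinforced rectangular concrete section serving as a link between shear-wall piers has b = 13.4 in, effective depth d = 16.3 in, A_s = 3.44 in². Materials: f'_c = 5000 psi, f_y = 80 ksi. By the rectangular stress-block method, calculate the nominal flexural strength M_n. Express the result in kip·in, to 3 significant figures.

M_n ≈ 3820 kip·in

T = A_s f_y = 3.44 × 80 = 275.2 kips.
a = T/(0.85 f'_c b) = 275.2/(0.85 × 5 × 13.4) = 4.832 in.
M_n = T(d − a/2) = 275.2 × (16.3 − 2.416) = 3820.9 kip·in.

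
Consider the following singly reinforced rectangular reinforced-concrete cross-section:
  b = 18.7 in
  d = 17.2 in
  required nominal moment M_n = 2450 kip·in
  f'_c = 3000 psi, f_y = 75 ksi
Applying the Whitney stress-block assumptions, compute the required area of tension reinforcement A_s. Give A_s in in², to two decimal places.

From M_n = 0.85 f'_c a b (d − a/2):
a = d − √(d² − 2M_n/(0.85 f'_c b)) = 17.2 − √(17.2² − 2 × 2450/(0.85 × 3 × 18.7)) = 3.305 in.
A_s = 0.85 f'_c a b / f_y = 0.85 × 3 × 3.305 × 18.7 / 75 = 2.101 in².

A_s ≈ 2.10 in²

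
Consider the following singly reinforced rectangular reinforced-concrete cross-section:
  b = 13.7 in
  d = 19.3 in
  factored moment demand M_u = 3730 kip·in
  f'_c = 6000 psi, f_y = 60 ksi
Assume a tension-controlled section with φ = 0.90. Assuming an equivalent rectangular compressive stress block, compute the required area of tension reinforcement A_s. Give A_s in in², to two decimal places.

A_s ≈ 3.92 in²

M_n = M_u/φ = 3730/0.90 = 4144.44 kip·in.
From M_n = 0.85 f'_c a b (d − a/2):
a = d − √(d² − 2M_n/(0.85 f'_c b)) = 19.3 − √(19.3² − 2 × 4144.44/(0.85 × 6 × 13.7)) = 3.367 in.
A_s = 0.85 f'_c a b / f_y = 0.85 × 6 × 3.367 × 13.7 / 60 = 3.921 in².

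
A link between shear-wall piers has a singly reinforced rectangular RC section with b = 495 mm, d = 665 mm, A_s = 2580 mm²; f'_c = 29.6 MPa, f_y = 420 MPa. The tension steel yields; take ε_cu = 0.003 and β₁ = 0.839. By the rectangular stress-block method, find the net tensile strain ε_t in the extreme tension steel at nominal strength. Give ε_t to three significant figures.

ε_t ≈ 0.0162

a = A_s f_y/(0.85 f'_c b) = 87.01 mm.
β₁ = 0.839, so c = a/β₁ = 87.01/0.839 = 103.71 mm.
From the linear strain diagram with ε_cu = 0.003: ε_t = 0.003 (d − c)/c = 0.003 × (665 − 103.71)/103.71 = 0.0162.
Since ε_t ≥ 0.005, the section is tension-controlled.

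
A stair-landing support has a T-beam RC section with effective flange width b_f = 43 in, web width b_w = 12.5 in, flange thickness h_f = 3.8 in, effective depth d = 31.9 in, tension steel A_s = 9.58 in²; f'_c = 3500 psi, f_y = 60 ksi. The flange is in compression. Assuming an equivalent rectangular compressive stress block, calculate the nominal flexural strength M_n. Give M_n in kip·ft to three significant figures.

M_n ≈ 1410 kip·ft

Tension: T = A_s f_y = 9.58 × 60 = 574.8 kips.
Try a within the flange: a = T/(0.85 f'_c b_f) = 574.8/(0.85 × 3.5 × 43) = 4.493 in.
a = 4.493 > h_f = 3.8 in: the block extends into the web. Split into flange-overhang and web parts.
C_f = 0.85 f'_c (b_f − b_w) h_f = 0.85 × 3.5 × (43 − 12.5) × 3.8 = 344.8 kips.
Remaining web compression depth: a_w = (T − C_f)/(0.85 f'_c b_w) = (574.8 − 344.8)/(0.85 × 3.5 × 12.5) = 6.185 in.
M_n = C_f(d − h_f/2) + (T − C_f)(d − a_w/2) = 344.8 × (31.9 − 1.9) + 230 × (31.9 − 3.0925) = 10344.0 + 6625.7 = 16969.7 kip·in.
M_n = 16969.7/12 = 1414.14 kip·ft.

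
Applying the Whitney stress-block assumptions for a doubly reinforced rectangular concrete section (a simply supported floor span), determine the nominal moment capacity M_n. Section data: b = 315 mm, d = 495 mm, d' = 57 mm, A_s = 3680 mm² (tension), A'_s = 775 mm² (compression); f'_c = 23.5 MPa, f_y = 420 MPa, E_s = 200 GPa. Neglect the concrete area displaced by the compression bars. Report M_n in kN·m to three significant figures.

M_n ≈ 628 kN·m

Assume both tension and compression steel yield.
Net tension couple steel: A_s − A'_s = 2905 mm².
a = (A_s − A'_s) f_y / (0.85 f'_c b) = 1220100/(0.85 × 23.5 × 315) = 193.91 mm.
c = a/β₁ = 193.91/0.85 = 228.13 mm; ε'_s = 0.003(c − d')/c = 0.0023 ≥ f_y/E_s = 0.0021, so compression steel does yield.
M_n = (A_s − A'_s) f_y (d − a/2) + A'_s f_y (d − d') = [1220100 × (495 − 96.955) + 325500 × (495 − 57)] × 10⁻⁶ = 485.65 + 142.57 = 628.22 kN·m.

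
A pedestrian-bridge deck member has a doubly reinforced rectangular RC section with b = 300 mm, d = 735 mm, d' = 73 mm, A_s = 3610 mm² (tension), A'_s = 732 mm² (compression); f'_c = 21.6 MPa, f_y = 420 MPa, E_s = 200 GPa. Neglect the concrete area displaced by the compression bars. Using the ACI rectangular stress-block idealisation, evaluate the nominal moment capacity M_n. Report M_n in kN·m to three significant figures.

M_n ≈ 959 kN·m

Assume both tension and compression steel yield.
Net tension couple steel: A_s − A'_s = 2878 mm².
a = (A_s − A'_s) f_y / (0.85 f'_c b) = 1208760/(0.85 × 21.6 × 300) = 219.46 mm.
c = a/β₁ = 219.46/0.85 = 258.19 mm; ε'_s = 0.003(c − d')/c = 0.0022 ≥ f_y/E_s = 0.0021, so compression steel does yield.
M_n = (A_s − A'_s) f_y (d − a/2) + A'_s f_y (d − d') = [1208760 × (735 − 109.73) + 307440 × (735 − 73)] × 10⁻⁶ = 755.80 + 203.53 = 959.33 kN·m.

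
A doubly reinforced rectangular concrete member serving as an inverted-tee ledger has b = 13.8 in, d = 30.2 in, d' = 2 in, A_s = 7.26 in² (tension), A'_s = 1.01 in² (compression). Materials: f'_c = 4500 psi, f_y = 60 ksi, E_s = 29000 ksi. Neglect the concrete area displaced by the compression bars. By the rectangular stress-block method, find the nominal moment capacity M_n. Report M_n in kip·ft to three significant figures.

M_n ≈ 975 kip·ft

Assume both steels yield.
a = (A_s − A'_s) f_y/(0.85 f'_c b) = (7.26 − 1.01) × 60/(0.85 × 4.5 × 13.8) = 7.104 in.
c = a/β₁ = 7.104/0.825 = 8.611 in; ε'_s = 0.003(c − d')/c = 0.0023 ≥ ε_y = 0.0021, so the compression steel yields.
M_n = (A_s − A'_s) f_y (d − a/2) + A'_s f_y (d − d') = 375 × (30.2 − 3.552) + 60.6 × (30.2 − 2) = 9993.0 + 1708.9 = 11701.9 kip·in = 11701.9/12 = 975.16 kip·ft.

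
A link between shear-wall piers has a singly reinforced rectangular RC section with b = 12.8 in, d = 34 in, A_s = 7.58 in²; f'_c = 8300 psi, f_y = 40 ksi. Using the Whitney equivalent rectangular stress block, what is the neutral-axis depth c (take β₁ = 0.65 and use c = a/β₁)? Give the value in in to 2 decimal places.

T = A_s f_y = 7.58 × 40 = 303.2 kips.
a = T/(0.85 f'_c b) = 303.2/(0.85 × 8.3 × 12.8) = 3.3575 in.
With β₁ = 0.65, c = a/β₁ = 3.3575/0.65 = 5.17 in.

c ≈ 5.17 in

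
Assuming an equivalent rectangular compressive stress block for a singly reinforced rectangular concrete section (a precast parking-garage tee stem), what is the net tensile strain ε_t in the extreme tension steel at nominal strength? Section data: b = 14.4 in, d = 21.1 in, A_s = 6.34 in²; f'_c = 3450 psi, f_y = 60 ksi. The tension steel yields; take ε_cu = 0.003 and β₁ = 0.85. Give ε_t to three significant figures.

ε_t ≈ 0.00297

a = A_s f_y/(0.85 f'_c b) = 9.008 in.
β₁ = 0.85, so c = a/β₁ = 9.008/0.85 = 10.598 in.
From the linear strain diagram with ε_cu = 0.003: ε_t = 0.003 (d − c)/c = 0.003 × (21.1 − 10.598)/10.598 = 0.00297.
ε_t < 0.004 — the section is over-reinforced for flexure under ACI limits.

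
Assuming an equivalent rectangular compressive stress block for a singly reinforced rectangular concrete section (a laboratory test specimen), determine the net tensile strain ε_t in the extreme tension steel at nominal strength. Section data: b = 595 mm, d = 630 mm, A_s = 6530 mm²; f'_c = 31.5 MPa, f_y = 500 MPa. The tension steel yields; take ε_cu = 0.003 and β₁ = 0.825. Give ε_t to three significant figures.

ε_t ≈ 0.00461

a = A_s f_y/(0.85 f'_c b) = 204.94 mm.
β₁ = 0.825, so c = a/β₁ = 204.94/0.825 = 248.41 mm.
From the linear strain diagram with ε_cu = 0.003: ε_t = 0.003 (d − c)/c = 0.003 × (630 − 248.41)/248.41 = 0.00461.
ε_t is between 0.004 and 0.005 — transition zone.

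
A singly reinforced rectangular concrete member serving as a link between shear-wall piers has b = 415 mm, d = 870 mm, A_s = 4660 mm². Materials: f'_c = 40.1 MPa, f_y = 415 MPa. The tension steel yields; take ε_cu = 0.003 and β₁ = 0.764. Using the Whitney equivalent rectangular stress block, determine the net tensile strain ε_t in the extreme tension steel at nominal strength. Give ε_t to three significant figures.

ε_t ≈ 0.0116

a = A_s f_y/(0.85 f'_c b) = 136.72 mm.
β₁ = 0.764, so c = a/β₁ = 136.72/0.764 = 178.95 mm.
From the linear strain diagram with ε_cu = 0.003: ε_t = 0.003 (d − c)/c = 0.003 × (870 − 178.95)/178.95 = 0.0116.
Since ε_t ≥ 0.005, the section is tension-controlled.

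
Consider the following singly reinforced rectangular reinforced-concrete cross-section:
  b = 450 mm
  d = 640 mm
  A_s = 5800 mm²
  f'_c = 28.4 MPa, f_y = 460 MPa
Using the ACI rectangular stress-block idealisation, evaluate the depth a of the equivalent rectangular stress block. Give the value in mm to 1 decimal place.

a ≈ 245.6 mm

T = A_s f_y = 5800 × 460 = 2668000 N = 2668 kN.
Setting C = 0.85 f'_c a b equal to T: a = 2668000/(0.85 × 28.4 × 450) = 245.6 mm.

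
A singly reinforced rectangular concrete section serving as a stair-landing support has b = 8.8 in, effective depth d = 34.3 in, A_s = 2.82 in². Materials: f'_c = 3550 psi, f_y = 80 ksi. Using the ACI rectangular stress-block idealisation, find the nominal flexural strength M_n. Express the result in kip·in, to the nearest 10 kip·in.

M_n ≈ 6780 kip·in

T = A_s f_y = 2.82 × 80 = 225.6 kips.
a = T/(0.85 f'_c b) = 225.6/(0.85 × 3.55 × 8.8) = 8.496 in.
M_n = T(d − a/2) = 225.6 × (34.3 − 4.248) = 6779.7 kip·in.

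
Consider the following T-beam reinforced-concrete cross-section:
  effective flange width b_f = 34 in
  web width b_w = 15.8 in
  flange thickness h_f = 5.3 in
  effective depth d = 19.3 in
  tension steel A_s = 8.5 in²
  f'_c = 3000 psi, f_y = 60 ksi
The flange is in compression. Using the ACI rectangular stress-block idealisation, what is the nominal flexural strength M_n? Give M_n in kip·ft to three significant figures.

M_n ≈ 694 kip·ft

Tension: T = A_s f_y = 8.5 × 60 = 510 kips.
Try a within the flange: a = T/(0.85 f'_c b_f) = 510/(0.85 × 3 × 34) = 5.882 in.
a = 5.882 > h_f = 5.3 in: the block extends into the web. Split into flange-overhang and web parts.
C_f = 0.85 f'_c (b_f − b_w) h_f = 0.85 × 3 × (34 − 15.8) × 5.3 = 246.0 kips.
Remaining web compression depth: a_w = (T − C_f)/(0.85 f'_c b_w) = (510 − 246.0)/(0.85 × 3 × 15.8) = 6.552 in.
M_n = C_f(d − h_f/2) + (T − C_f)(d − a_w/2) = 246.0 × (19.3 − 2.65) + 264 × (19.3 − 3.276) = 4095.9 + 4230.3 = 8326.2 kip·in.
M_n = 8326.2/12 = 693.85 kip·ft.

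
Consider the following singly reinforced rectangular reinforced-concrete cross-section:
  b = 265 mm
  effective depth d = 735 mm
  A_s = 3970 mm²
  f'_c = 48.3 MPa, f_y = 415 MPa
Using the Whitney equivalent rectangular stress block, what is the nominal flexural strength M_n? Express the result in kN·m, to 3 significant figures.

M_n ≈ 1090 kN·m

T = A_s f_y = 3970 × 415 = 1647550 N = 1647.55 kN.
From C = T: a = T/(0.85 f'_c b) = 1647550/(0.85 × 48.3 × 265) = 151.44 mm.
M_n = T(d − a/2) = 1647.55 kN × (735 − 75.72) mm = 1086.20 kN·m.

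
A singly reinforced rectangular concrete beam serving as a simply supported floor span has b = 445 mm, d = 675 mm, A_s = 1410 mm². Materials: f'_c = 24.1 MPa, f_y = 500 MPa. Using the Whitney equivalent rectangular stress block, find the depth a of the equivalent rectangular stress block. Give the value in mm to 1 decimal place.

T = A_s f_y = 1410 × 500 = 705000 N = 705 kN.
Setting C = 0.85 f'_c a b equal to T: a = 705000/(0.85 × 24.1 × 445) = 77.3 mm.

a ≈ 77.3 mm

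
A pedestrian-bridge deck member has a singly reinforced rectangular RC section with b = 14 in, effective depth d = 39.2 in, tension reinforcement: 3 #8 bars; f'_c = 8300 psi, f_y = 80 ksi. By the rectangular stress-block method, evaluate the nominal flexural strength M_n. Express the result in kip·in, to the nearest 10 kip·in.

A_s = 3 × 0.79 = 2.37 in².
T = A_s f_y = 2.37 × 80 = 189.6 kips.
a = T/(0.85 f'_c b) = 189.6/(0.85 × 8.3 × 14) = 1.920 in.
M_n = T(d − a/2) = 189.6 × (39.2 − 0.96) = 7250.3 kip·in.

M_n ≈ 7250 kip·in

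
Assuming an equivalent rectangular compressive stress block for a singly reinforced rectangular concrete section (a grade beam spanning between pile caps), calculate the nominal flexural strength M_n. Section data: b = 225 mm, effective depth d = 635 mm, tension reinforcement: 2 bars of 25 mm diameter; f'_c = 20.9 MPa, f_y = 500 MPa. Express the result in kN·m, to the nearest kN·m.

A_s = 2 × 491 = 982 mm².
T = A_s f_y = 982 × 500 = 491000 N = 491 kN.
From C = T: a = T/(0.85 f'_c b) = 491000/(0.85 × 20.9 × 225) = 122.84 mm.
M_n = T(d − a/2) = 491 kN × (635 − 61.42) mm = 281.63 kN·m.

M_n ≈ 282 kN·m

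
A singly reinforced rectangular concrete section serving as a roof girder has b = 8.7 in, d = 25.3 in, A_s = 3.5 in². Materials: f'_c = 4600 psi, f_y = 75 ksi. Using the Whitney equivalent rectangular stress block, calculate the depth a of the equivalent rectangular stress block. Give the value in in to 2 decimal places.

a ≈ 7.72 in

T = A_s f_y = 3.5 × 75 = 262.5 kips.
a = T/(0.85 f'_c b) = 262.5/(0.85 × 4.6 × 8.7) = 7.72 in.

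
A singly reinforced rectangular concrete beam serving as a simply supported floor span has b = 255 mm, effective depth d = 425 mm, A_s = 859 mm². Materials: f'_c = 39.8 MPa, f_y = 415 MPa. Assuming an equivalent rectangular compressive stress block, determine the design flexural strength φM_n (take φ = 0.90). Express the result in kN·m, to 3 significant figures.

T = A_s f_y = 859 × 415 = 356485 N = 356.485 kN.
From C = T: a = T/(0.85 f'_c b) = 356485/(0.85 × 39.8 × 255) = 41.32 mm.
M_n = T(d − a/2) = 356.485 kN × (425 − 20.66) mm = 144.14 kN·m.
φM_n = 0.90 × 144.14 = 129.73 kN·m.

φM_n ≈ 130 kN·m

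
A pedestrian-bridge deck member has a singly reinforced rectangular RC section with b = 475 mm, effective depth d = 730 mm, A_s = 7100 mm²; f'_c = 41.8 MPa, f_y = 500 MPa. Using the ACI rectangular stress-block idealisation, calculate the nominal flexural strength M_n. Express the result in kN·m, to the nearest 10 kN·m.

T = A_s f_y = 7100 × 500 = 3550000 N = 3550 kN.
From C = T: a = T/(0.85 f'_c b) = 3550000/(0.85 × 41.8 × 475) = 210.35 mm.
M_n = T(d − a/2) = 3550 kN × (730 − 105.175) mm = 2218.13 kN·m.

M_n ≈ 2220 kN·m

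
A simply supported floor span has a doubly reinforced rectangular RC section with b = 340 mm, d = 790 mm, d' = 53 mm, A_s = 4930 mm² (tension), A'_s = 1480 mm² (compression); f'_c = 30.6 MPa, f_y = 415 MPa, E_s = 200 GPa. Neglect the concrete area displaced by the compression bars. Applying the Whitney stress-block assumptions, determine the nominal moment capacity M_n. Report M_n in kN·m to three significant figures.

Assume both tension and compression steel yield.
Net tension couple steel: A_s − A'_s = 3450 mm².
a = (A_s − A'_s) f_y / (0.85 f'_c b) = 1431750/(0.85 × 30.6 × 340) = 161.90 mm.
c = a/β₁ = 161.90/0.831 = 194.83 mm; ε'_s = 0.003(c − d')/c = 0.0022 ≥ f_y/E_s = 0.0021, so compression steel does yield.
M_n = (A_s − A'_s) f_y (d − a/2) + A'_s f_y (d − d') = [1431750 × (790 − 80.95) + 614200 × (790 − 53)] × 10⁻⁶ = 1015.18 + 452.67 = 1467.85 kN·m.

M_n ≈ 1470 kN·m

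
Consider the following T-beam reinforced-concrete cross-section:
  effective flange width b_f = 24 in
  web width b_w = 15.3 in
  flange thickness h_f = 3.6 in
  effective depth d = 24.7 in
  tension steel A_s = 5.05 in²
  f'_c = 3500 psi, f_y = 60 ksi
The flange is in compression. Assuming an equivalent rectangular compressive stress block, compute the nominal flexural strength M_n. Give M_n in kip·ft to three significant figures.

Tension: T = A_s f_y = 5.05 × 60 = 303 kips.
Try a within the flange: a = T/(0.85 f'_c b_f) = 303/(0.85 × 3.5 × 24) = 4.244 in.
a = 4.244 > h_f = 3.6 in: the block extends into the web. Split into flange-overhang and web parts.
C_f = 0.85 f'_c (b_f − b_w) h_f = 0.85 × 3.5 × (24 − 15.3) × 3.6 = 93.2 kips.
Remaining web compression depth: a_w = (T − C_f)/(0.85 f'_c b_w) = (303 − 93.2)/(0.85 × 3.5 × 15.3) = 4.609 in.
M_n = C_f(d − h_f/2) + (T − C_f)(d − a_w/2) = 93.2 × (24.7 − 1.8) + 209.8 × (24.7 − 2.3045) = 2134.3 + 4698.6 = 6832.9 kip·in.
M_n = 6832.9/12 = 569.41 kip·ft.

M_n ≈ 569 kip·ft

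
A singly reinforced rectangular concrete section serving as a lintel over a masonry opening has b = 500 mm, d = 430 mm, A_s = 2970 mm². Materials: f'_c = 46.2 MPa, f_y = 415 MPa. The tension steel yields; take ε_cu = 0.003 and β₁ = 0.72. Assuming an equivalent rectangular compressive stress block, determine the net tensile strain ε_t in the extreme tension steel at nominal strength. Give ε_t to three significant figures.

ε_t ≈ 0.0118

a = A_s f_y/(0.85 f'_c b) = 62.77 mm.
β₁ = 0.72, so c = a/β₁ = 62.77/0.72 = 87.18 mm.
From the linear strain diagram with ε_cu = 0.003: ε_t = 0.003 (d − c)/c = 0.003 × (430 − 87.18)/87.18 = 0.0118.
Since ε_t ≥ 0.005, the section is tension-controlled.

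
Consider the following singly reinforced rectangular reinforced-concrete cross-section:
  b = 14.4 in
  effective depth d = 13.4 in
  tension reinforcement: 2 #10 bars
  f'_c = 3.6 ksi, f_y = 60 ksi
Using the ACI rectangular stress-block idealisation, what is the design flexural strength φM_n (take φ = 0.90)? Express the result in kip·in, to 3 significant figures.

φM_n ≈ 1600 kip·in

A_s = 2 × 1.27 = 2.54 in².
T = A_s f_y = 2.54 × 60 = 152.4 kips.
a = T/(0.85 f'_c b) = 152.4/(0.85 × 3.6 × 14.4) = 3.459 in.
M_n = T(d − a/2) = 152.4 × (13.4 − 1.7295) = 1778.6 kip·in.
φM_n = 0.90 × 1778.6 = 1600.7 kip·in.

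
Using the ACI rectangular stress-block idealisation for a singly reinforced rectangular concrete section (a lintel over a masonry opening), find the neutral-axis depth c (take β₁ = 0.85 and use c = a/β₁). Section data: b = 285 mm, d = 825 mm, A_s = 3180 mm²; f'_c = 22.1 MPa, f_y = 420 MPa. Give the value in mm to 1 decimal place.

c ≈ 293.5 mm

T = A_s f_y = 3180 × 420 = 1335600 N = 1335.6 kN.
Setting C = 0.85 f'_c a b equal to T: a = 1335600/(0.85 × 22.1 × 285) = 249.471 mm.
With β₁ = 0.85, c = a/β₁ = 249.471/0.85 = 293.5 mm.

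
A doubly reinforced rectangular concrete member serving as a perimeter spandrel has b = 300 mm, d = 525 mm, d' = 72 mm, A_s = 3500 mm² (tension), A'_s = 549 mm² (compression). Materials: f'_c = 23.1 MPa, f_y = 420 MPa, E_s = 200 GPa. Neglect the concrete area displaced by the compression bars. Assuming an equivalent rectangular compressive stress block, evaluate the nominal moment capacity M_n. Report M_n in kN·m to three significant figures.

Assume both tension and compression steel yield.
Net tension couple steel: A_s − A'_s = 2951 mm².
a = (A_s − A'_s) f_y / (0.85 f'_c b) = 1239420/(0.85 × 23.1 × 300) = 210.41 mm.
c = a/β₁ = 210.41/0.85 = 247.54 mm; ε'_s = 0.003(c − d')/c = 0.0021 ≥ f_y/E_s = 0.0021, so compression steel does yield.
M_n = (A_s − A'_s) f_y (d − a/2) + A'_s f_y (d − d') = [1239420 × (525 − 105.205) + 230580 × (525 − 72)] × 10⁻⁶ = 520.30 + 104.45 = 624.75 kN·m.

M_n ≈ 625 kN·m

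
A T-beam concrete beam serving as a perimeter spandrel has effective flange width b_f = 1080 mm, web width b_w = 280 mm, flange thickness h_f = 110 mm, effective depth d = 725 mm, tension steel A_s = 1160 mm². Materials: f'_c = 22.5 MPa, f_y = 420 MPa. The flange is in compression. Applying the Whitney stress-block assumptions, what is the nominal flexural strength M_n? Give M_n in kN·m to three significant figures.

Tension: T = A_s f_y = 1160 × 420 = 487200 N.
Try a within the flange: a = T/(0.85 f'_c b_f) = 487200/(0.85 × 22.5 × 1080) = 23.59 mm.
Since a = 23.59 ≤ h_f = 110 mm, the stress block lies entirely in the flange; analyse as a rectangular beam of width b_f.
M_n = T(d − a/2) = 487200 × (725 − 11.795) = 347.47 × 10⁶ N·mm.
M_n = 347.47 kN·m.

M_n ≈ 347 kN·m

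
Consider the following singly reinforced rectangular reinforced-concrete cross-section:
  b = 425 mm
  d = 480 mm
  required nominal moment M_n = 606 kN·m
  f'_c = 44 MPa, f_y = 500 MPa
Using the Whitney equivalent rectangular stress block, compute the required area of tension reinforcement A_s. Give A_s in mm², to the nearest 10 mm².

A_s ≈ 2780 mm²

With M_n = 0.85 f'_c a b (d − a/2), solve the quadratic for a:
a = d − √(d² − 2M_n/(0.85 f'_c b)) = 480 − √(480² − 2 × 606×10⁶/(0.85 × 44 × 425)) = 87.38 mm.
A_s = 0.85 f'_c a b / f_y = 0.85 × 44 × 87.38 × 425 / 500 = 2777.8 mm².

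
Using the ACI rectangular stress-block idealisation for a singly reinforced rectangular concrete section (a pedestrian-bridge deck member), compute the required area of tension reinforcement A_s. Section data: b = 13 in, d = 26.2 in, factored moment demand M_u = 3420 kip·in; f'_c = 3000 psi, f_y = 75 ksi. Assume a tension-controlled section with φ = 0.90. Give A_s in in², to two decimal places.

M_n = M_u/φ = 3420/0.90 = 3800 kip·in.
From M_n = 0.85 f'_c a b (d − a/2):
a = d − √(d² − 2M_n/(0.85 f'_c b)) = 26.2 − √(26.2² − 2 × 3800/(0.85 × 3 × 13)) = 4.818 in.
A_s = 0.85 f'_c a b / f_y = 0.85 × 3 × 4.818 × 13 / 75 = 2.130 in².

A_s ≈ 2.13 in²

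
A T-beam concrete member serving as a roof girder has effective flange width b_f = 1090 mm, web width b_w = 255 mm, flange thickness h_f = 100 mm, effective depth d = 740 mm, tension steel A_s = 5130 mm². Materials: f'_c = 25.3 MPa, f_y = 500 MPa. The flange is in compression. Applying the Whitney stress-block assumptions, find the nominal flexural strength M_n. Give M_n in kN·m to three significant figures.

M_n ≈ 1750 kN·m

Tension: T = A_s f_y = 5130 × 500 = 2565000 N.
Try a within the flange: a = T/(0.85 f'_c b_f) = 2565000/(0.85 × 25.3 × 1090) = 109.43 mm.
a = 109.43 > h_f = 100 mm: the block extends into the web. Split into flange-overhang and web parts.
C_f = 0.85 f'_c (b_f − b_w) h_f = 0.85 × 25.3 × (1090 − 255) × 100 = 1795668 N.
Remaining web compression depth: a_w = (T − C_f)/(0.85 f'_c b_w) = (2565000 − 1795668)/(0.85 × 25.3 × 255) = 140.29 mm.
M_n = C_f(d − h_f/2) + (T − C_f)(d − a_w/2) = 1795668 × (740 − 50) + 769332 × (740 − 70.145) = 1239.01 + 515.34 = 1754.35 × 10⁶ N·mm.
M_n = 1754.35 kN·m.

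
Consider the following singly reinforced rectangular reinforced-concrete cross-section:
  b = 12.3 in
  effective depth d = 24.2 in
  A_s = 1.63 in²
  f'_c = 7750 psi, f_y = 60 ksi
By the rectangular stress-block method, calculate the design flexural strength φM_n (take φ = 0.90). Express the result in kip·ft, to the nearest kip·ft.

T = A_s f_y = 1.63 × 60 = 97.8 kips.
a = T/(0.85 f'_c b) = 97.8/(0.85 × 7.75 × 12.3) = 1.207 in.
M_n = T(d − a/2) = 97.8 × (24.2 − 0.6035) = 2307.7 kip·in = 2307.7/12 = 192.31 kip·ft.
φM_n = 0.90 × 192.31 = 173.08 kip·ft.

φM_n ≈ 173 kip·ft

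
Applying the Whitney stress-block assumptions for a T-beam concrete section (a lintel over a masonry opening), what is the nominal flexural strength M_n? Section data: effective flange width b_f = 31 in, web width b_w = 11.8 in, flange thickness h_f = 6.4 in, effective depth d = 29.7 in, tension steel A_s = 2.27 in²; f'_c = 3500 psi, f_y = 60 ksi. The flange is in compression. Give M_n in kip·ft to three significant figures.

Tension: T = A_s f_y = 2.27 × 60 = 136.2 kips.
Try a within the flange: a = T/(0.85 f'_c b_f) = 136.2/(0.85 × 3.5 × 31) = 1.477 in.
Since a = 1.477 ≤ h_f = 6.4 in, the stress block lies entirely in the flange; analyse as a rectangular beam of width b_f.
M_n = T(d − a/2) = 136.2 × (29.7 − 0.7385) = 3944.6 kip·in.
M_n = 3944.6/12 = 328.72 kip·ft.

M_n ≈ 329 kip·ft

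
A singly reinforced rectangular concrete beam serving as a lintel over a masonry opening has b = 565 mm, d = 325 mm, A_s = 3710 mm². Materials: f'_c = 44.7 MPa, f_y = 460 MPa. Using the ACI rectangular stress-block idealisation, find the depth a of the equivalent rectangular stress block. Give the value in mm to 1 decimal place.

a ≈ 79.5 mm

T = A_s f_y = 3710 × 460 = 1706600 N = 1706.6 kN.
Setting C = 0.85 f'_c a b equal to T: a = 1706600/(0.85 × 44.7 × 565) = 79.5 mm.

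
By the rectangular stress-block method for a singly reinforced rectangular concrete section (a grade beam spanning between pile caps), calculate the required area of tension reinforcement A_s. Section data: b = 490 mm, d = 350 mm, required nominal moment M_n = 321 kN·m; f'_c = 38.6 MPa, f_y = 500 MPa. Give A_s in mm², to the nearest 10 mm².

With M_n = 0.85 f'_c a b (d − a/2), solve the quadratic for a:
a = d − √(d² − 2M_n/(0.85 f'_c b)) = 350 − √(350² − 2 × 321×10⁶/(0.85 × 38.6 × 490)) = 62.66 mm.
A_s = 0.85 f'_c a b / f_y = 0.85 × 38.6 × 62.66 × 490 / 500 = 2014.8 mm².

A_s ≈ 2010 mm²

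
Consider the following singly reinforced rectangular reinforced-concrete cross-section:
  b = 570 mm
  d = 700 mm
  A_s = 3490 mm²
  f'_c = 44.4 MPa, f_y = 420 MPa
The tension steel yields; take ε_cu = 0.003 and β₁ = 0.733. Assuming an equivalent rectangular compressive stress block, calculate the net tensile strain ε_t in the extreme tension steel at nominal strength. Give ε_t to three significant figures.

a = A_s f_y/(0.85 f'_c b) = 68.14 mm.
β₁ = 0.733, so c = a/β₁ = 68.14/0.733 = 92.96 mm.
From the linear strain diagram with ε_cu = 0.003: ε_t = 0.003 (d − c)/c = 0.003 × (700 − 92.96)/92.96 = 0.0196.
Since ε_t ≥ 0.005, the section is tension-controlled.

ε_t ≈ 0.0196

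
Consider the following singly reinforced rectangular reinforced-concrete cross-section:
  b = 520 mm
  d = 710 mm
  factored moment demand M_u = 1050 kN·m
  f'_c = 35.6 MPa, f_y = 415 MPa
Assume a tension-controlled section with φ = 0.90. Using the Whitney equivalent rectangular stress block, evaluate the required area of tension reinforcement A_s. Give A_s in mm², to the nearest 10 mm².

M_n = M_u/φ = 1050/0.90 = 1166.67 kN·m.
With M_n = 0.85 f'_c a b (d − a/2), solve the quadratic for a:
a = d − √(d² − 2M_n/(0.85 f'_c b)) = 710 − √(710² − 2 × 1166.67×10⁶/(0.85 × 35.6 × 520)) = 113.50 mm.
A_s = 0.85 f'_c a b / f_y = 0.85 × 35.6 × 113.50 × 520 / 415 = 4303.5 mm².

A_s ≈ 4300 mm²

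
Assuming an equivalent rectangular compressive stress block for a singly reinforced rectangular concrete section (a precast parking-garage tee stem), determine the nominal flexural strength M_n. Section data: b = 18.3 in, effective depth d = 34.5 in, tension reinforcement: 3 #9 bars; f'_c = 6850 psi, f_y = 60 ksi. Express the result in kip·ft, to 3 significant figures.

M_n ≈ 505 kip·ft

A_s = 3 × 1 = 3 in².
T = A_s f_y = 3 × 60 = 180 kips.
a = T/(0.85 f'_c b) = 180/(0.85 × 6.85 × 18.3) = 1.689 in.
M_n = T(d − a/2) = 180 × (34.5 − 0.8445) = 6058.0 kip·in = 6058.0/12 = 504.83 kip·ft.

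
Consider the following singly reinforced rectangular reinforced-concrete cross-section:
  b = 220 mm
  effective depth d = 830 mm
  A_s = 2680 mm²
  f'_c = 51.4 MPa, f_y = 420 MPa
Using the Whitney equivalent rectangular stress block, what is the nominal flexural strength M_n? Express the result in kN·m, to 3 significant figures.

M_n ≈ 868 kN·m

T = A_s f_y = 2680 × 420 = 1125600 N = 1125.6 kN.
From C = T: a = T/(0.85 f'_c b) = 1125600/(0.85 × 51.4 × 220) = 117.11 mm.
M_n = T(d − a/2) = 1125.6 kN × (830 − 58.555) mm = 868.34 kN·m.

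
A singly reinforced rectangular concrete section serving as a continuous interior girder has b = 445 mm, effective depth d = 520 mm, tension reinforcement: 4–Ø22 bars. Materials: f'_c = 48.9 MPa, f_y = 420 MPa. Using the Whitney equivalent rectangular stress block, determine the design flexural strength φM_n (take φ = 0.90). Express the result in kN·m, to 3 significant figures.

φM_n ≈ 289 kN·m

A_s = 4 × 380 = 1520 mm².
T = A_s f_y = 1520 × 420 = 638400 N = 638.4 kN.
From C = T: a = T/(0.85 f'_c b) = 638400/(0.85 × 48.9 × 445) = 34.51 mm.
M_n = T(d − a/2) = 638.4 kN × (520 − 17.255) mm = 320.95 kN·m.
φM_n = 0.90 × 320.95 = 288.86 kN·m.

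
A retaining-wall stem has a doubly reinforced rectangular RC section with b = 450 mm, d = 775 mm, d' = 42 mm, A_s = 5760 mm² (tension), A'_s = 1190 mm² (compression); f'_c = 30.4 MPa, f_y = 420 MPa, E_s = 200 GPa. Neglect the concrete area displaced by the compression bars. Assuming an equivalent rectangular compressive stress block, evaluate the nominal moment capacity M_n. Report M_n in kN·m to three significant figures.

M_n ≈ 1700 kN·m

Assume both tension and compression steel yield.
Net tension couple steel: A_s − A'_s = 4570 mm².
a = (A_s − A'_s) f_y / (0.85 f'_c b) = 1919400/(0.85 × 30.4 × 450) = 165.07 mm.
c = a/β₁ = 165.07/0.833 = 198.16 mm; ε'_s = 0.003(c − d')/c = 0.0024 ≥ f_y/E_s = 0.0021, so compression steel does yield.
M_n = (A_s − A'_s) f_y (d − a/2) + A'_s f_y (d − d') = [1919400 × (775 − 82.535) + 499800 × (775 − 42)] × 10⁻⁶ = 1329.12 + 366.35 = 1695.47 kN·m.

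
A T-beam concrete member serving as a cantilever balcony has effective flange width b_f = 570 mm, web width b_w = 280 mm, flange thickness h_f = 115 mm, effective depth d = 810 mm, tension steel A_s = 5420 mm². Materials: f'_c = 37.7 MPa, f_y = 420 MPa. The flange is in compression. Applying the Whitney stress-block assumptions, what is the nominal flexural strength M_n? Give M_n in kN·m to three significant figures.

Tension: T = A_s f_y = 5420 × 420 = 2276400 N.
Try a within the flange: a = T/(0.85 f'_c b_f) = 2276400/(0.85 × 37.7 × 570) = 124.63 mm.
a = 124.63 > h_f = 115 mm: the block extends into the web. Split into flange-overhang and web parts.
C_f = 0.85 f'_c (b_f − b_w) h_f = 0.85 × 37.7 × (570 − 280) × 115 = 1068701 N.
Remaining web compression depth: a_w = (T − C_f)/(0.85 f'_c b_w) = (2276400 − 1068701)/(0.85 × 37.7 × 280) = 134.60 mm.
M_n = C_f(d − h_f/2) + (T − C_f)(d − a_w/2) = 1068701 × (810 − 57.5) + 1207699 × (810 − 67.3) = 804.20 + 896.96 = 1701.16 × 10⁶ N·mm.
M_n = 1701.16 kN·m.

M_n ≈ 1700 kN·m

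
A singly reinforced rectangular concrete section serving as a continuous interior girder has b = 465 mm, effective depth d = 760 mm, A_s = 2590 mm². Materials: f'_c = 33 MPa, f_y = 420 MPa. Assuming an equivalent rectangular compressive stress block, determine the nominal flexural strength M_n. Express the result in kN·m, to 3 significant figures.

M_n ≈ 781 kN·m

T = A_s f_y = 2590 × 420 = 1087800 N = 1087.8 kN.
From C = T: a = T/(0.85 f'_c b) = 1087800/(0.85 × 33 × 465) = 83.40 mm.
M_n = T(d − a/2) = 1087.8 kN × (760 − 41.7) mm = 781.37 kN·m.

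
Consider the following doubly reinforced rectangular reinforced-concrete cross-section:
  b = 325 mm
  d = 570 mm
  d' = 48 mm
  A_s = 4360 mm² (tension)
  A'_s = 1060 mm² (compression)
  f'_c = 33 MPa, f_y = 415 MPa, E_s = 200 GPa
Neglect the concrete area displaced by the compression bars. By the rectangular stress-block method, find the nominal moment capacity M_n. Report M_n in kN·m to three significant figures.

M_n ≈ 907 kN·m

Assume both tension and compression steel yield.
Net tension couple steel: A_s − A'_s = 3300 mm².
a = (A_s − A'_s) f_y / (0.85 f'_c b) = 1369500/(0.85 × 33 × 325) = 150.23 mm.
c = a/β₁ = 150.23/0.814 = 184.56 mm; ε'_s = 0.003(c − d')/c = 0.0022 ≥ f_y/E_s = 0.0021, so compression steel does yield.
M_n = (A_s − A'_s) f_y (d − a/2) + A'_s f_y (d − d') = [1369500 × (570 − 75.115) + 439900 × (570 − 48)] × 10⁻⁶ = 677.75 + 229.63 = 907.38 kN·m.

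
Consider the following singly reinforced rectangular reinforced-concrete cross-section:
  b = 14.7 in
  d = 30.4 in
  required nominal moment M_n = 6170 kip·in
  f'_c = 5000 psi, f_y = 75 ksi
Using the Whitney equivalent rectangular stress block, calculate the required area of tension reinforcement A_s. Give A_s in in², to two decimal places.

From M_n = 0.85 f'_c a b (d − a/2):
a = d − √(d² − 2M_n/(0.85 f'_c b)) = 30.4 − √(30.4² − 2 × 6170/(0.85 × 5 × 14.7)) = 3.444 in.
A_s = 0.85 f'_c a b / f_y = 0.85 × 5 × 3.444 × 14.7 / 75 = 2.869 in².

A_s ≈ 2.87 in²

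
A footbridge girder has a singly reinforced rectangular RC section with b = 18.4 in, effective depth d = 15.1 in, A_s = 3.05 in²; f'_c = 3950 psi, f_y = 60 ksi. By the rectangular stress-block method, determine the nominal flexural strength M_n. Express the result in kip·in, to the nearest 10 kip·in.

T = A_s f_y = 3.05 × 60 = 183 kips.
a = T/(0.85 f'_c b) = 183/(0.85 × 3.95 × 18.4) = 2.962 in.
M_n = T(d − a/2) = 183 × (15.1 − 1.481) = 2492.3 kip·in.

M_n ≈ 2490 kip·in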